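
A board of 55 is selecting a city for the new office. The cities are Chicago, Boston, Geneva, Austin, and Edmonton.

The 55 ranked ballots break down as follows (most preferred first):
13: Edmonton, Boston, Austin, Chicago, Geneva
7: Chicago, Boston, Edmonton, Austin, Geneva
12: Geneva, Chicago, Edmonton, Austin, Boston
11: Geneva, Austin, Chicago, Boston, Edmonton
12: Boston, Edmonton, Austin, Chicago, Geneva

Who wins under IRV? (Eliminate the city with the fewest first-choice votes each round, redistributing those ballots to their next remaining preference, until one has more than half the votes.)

Boston

Round 1: Chicago 7, Boston 12, Geneva 23, Austin 0, Edmonton 13. Austin eliminated.
Round 2: Chicago 7, Boston 12, Geneva 23, Edmonton 13. Chicago eliminated.
Round 3: Boston 19, Geneva 23, Edmonton 13. Edmonton eliminated.
Round 4: Boston 32, Geneva 23. Boston has a majority (≥28).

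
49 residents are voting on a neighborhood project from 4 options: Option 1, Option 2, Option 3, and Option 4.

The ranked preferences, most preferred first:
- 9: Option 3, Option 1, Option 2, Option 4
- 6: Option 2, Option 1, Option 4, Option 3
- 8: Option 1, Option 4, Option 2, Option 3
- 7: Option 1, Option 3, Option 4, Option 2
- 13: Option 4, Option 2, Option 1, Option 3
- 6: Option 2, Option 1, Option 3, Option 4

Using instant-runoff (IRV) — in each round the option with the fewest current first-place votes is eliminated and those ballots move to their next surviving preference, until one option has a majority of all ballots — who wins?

Round 1: Option 1 15, Option 2 12, Option 3 9, Option 4 13. Option 3 eliminated.
Round 2: Option 1 24, Option 2 12, Option 4 13. Option 2 eliminated.
Round 3: Option 1 36, Option 4 13. Option 1 has a majority (≥25).

Option 1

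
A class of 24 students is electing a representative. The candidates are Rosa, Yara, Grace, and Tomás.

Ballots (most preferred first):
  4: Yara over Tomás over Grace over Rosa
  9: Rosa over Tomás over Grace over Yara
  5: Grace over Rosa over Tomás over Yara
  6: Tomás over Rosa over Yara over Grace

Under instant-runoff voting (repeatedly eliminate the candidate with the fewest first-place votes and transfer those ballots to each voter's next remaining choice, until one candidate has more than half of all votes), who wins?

Rosa

Round 1: Rosa 9, Yara 4, Grace 5, Tomás 6. Yara eliminated.
Round 2: Rosa 9, Grace 5, Tomás 10. Grace eliminated.
Round 3: Rosa 14, Tomás 10. Rosa has a majority (≥13).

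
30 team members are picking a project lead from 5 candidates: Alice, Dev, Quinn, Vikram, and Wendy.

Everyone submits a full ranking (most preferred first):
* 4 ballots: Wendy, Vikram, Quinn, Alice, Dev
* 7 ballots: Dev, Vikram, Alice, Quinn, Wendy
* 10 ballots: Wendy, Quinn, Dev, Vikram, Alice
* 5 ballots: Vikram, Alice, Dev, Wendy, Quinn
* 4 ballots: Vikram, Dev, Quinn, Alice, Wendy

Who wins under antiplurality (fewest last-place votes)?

Vikram

Last-place votes: Alice 10, Dev 4, Quinn 5, Vikram 0, Wendy 11.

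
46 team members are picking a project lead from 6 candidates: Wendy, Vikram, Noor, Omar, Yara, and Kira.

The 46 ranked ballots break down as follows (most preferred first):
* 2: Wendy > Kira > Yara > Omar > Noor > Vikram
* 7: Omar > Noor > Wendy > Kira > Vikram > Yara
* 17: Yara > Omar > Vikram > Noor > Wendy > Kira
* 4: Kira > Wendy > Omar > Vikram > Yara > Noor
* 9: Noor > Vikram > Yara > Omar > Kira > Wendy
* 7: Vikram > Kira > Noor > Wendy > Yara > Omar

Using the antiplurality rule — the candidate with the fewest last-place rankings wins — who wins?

Last-place votes: Wendy 9, Vikram 2, Noor 4, Omar 7, Yara 7, Kira 17.

Vikram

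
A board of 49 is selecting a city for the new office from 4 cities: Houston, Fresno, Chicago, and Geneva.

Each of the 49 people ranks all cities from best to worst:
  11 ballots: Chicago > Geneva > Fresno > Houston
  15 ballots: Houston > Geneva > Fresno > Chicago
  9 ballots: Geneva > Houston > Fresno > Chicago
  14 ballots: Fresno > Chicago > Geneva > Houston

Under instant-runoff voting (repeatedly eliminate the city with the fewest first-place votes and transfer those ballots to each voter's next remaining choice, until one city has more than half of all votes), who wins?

Fresno

Round 1: Houston 15, Fresno 14, Chicago 11, Geneva 9. Geneva eliminated.
Round 2: Houston 24, Fresno 14, Chicago 11. Chicago eliminated.
Round 3: Houston 24, Fresno 25. Fresno has a majority (≥25).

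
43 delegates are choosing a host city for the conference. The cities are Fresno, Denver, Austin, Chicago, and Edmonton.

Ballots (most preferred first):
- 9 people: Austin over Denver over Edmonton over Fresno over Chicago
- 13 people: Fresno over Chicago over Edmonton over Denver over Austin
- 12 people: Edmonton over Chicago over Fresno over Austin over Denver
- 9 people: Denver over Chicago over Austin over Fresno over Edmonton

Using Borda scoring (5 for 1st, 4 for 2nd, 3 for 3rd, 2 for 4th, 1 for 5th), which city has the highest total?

Chicago

Fresno: 9×2 + 13×5 + 12×3 + 9×2 = 137
Denver: 9×4 + 13×2 + 12×1 + 9×5 = 119
Austin: 9×5 + 13×1 + 12×2 + 9×3 = 109
Chicago: 9×1 + 13×4 + 12×4 + 9×4 = 145
Edmonton: 9×3 + 13×3 + 12×5 + 9×1 = 135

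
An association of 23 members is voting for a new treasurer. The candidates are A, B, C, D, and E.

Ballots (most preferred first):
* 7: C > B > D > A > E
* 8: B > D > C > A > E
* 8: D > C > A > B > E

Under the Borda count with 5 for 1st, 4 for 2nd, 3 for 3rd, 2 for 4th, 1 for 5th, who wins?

A: 7×2 + 8×2 + 8×3 = 54
B: 7×4 + 8×5 + 8×2 = 84
C: 7×5 + 8×3 + 8×4 = 91
D: 7×3 + 8×4 + 8×5 = 93
E: 7×1 + 8×1 + 8×1 = 23

D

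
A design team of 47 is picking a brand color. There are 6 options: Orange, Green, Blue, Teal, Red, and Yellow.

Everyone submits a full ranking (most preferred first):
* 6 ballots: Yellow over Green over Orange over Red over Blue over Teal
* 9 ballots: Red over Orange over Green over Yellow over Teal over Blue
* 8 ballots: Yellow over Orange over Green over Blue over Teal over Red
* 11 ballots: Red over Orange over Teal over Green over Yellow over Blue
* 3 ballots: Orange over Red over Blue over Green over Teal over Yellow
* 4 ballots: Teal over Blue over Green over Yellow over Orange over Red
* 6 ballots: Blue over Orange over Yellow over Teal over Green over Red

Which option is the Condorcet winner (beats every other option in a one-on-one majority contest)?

Orange vs Green: 37–10
Orange vs Blue: 37–10
Orange vs Teal: 43–4
Orange vs Red: 27–20
Orange vs Yellow: 29–18
Orange beats every other option.

Orange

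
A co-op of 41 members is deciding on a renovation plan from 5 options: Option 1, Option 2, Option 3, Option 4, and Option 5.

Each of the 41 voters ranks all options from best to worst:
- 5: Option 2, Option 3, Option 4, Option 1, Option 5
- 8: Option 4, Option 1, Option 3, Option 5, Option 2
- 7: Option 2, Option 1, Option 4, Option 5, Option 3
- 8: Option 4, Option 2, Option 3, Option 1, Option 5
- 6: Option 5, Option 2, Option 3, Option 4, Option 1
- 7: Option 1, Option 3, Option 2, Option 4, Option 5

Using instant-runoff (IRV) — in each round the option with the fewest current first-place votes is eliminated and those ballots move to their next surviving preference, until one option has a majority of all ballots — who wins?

Round 1: Option 1 7, Option 2 12, Option 3 0, Option 4 16, Option 5 6. Option 3 eliminated.
Round 2: Option 1 7, Option 2 12, Option 4 16, Option 5 6. Option 5 eliminated.
Round 3: Option 1 7, Option 2 18, Option 4 16. Option 1 eliminated.
Round 4: Option 2 25, Option 4 16. Option 2 has a majority (≥21).

Option 2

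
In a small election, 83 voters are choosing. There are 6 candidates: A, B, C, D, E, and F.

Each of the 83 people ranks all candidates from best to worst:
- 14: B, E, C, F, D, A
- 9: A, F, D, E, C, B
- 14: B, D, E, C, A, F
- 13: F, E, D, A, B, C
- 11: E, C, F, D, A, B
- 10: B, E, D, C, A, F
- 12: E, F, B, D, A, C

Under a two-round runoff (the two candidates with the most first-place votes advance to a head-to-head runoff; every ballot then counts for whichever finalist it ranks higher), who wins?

E

Round 1 first-place votes: A 9, B 38, C 0, D 0, E 23, F 13. B and E advance.
Runoff: B is ranked above E on 38 ballots, E above B on 45.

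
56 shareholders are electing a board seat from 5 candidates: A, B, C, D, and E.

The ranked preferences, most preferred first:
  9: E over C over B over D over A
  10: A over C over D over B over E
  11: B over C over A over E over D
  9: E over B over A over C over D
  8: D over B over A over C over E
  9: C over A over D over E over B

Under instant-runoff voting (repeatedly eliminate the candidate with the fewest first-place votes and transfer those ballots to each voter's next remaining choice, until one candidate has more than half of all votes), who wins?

Round 1: A 10, B 11, C 9, D 8, E 18. D eliminated.
Round 2: A 10, B 19, C 9, E 18. C eliminated.
Round 3: A 19, B 19, E 18. E eliminated.
Round 4: A 19, B 37. B has a majority (≥29).

B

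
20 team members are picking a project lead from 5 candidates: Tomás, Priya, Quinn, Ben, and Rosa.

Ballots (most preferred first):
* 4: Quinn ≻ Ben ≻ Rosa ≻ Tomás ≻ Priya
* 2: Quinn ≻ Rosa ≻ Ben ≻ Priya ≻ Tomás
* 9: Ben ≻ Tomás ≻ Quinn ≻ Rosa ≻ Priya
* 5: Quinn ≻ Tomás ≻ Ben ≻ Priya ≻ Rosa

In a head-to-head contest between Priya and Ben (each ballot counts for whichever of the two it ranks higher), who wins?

Priya is ranked above Ben on 0 ballots; Ben above Priya on 20.

Ben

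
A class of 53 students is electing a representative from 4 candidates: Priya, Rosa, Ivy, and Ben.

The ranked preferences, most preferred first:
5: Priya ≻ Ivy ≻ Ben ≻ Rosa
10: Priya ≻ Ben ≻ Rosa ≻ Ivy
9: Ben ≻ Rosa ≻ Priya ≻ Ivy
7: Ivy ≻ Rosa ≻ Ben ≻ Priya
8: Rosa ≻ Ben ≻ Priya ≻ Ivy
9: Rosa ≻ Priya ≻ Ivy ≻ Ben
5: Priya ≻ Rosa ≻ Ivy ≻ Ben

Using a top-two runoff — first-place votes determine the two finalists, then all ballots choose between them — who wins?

Round 1 first-place votes: Priya 20, Rosa 17, Ivy 7, Ben 9. Priya and Rosa advance.
Runoff: Priya is ranked above Rosa on 20 ballots, Rosa above Priya on 33.

Rosa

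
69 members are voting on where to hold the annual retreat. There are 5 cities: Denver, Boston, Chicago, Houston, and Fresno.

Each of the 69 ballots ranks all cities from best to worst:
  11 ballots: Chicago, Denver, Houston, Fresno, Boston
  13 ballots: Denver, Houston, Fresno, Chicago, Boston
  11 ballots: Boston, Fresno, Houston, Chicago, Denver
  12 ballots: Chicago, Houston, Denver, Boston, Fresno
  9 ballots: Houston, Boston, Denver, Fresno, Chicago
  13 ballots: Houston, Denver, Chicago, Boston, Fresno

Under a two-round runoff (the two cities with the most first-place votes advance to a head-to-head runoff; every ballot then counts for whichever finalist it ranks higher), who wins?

Houston

Round 1 first-place votes: Denver 13, Boston 11, Chicago 23, Houston 22, Fresno 0. Chicago and Houston advance.
Runoff: Chicago is ranked above Houston on 23 ballots, Houston above Chicago on 46.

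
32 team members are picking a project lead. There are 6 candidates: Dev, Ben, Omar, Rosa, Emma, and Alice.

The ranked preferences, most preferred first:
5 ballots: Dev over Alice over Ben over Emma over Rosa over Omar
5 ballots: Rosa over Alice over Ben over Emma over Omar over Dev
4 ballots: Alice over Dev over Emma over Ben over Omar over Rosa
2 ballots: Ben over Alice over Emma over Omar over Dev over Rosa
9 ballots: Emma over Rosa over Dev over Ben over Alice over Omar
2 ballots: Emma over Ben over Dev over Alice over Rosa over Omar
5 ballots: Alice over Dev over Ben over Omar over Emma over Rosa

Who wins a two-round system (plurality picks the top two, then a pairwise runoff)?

Round 1 first-place votes: Dev 5, Ben 2, Omar 0, Rosa 5, Emma 11, Alice 9. Emma and Alice advance.
Runoff: Emma is ranked above Alice on 11 ballots, Alice above Emma on 21.

Alice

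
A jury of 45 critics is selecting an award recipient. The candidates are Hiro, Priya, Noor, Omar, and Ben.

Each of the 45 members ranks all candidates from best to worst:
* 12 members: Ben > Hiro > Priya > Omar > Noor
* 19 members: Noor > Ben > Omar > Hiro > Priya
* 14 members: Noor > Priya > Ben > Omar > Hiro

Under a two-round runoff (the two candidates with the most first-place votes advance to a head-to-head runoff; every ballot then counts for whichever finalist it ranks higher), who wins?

Noor

Round 1 first-place votes: Hiro 0, Priya 0, Noor 33, Omar 0, Ben 12. Noor and Ben advance.
Runoff: Noor is ranked above Ben on 33 ballots, Ben above Noor on 12.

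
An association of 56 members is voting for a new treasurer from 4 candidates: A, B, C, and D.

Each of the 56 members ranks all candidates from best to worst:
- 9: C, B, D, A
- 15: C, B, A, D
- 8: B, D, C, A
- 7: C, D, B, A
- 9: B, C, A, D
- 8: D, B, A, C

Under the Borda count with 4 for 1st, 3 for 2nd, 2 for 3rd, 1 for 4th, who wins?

B

A: 9×1 + 15×2 + 8×1 + 7×1 + 9×2 + 8×2 = 88
B: 9×3 + 15×3 + 8×4 + 7×2 + 9×4 + 8×3 = 178
C: 9×4 + 15×4 + 8×2 + 7×4 + 9×3 + 8×1 = 175
D: 9×2 + 15×1 + 8×3 + 7×3 + 9×1 + 8×4 = 119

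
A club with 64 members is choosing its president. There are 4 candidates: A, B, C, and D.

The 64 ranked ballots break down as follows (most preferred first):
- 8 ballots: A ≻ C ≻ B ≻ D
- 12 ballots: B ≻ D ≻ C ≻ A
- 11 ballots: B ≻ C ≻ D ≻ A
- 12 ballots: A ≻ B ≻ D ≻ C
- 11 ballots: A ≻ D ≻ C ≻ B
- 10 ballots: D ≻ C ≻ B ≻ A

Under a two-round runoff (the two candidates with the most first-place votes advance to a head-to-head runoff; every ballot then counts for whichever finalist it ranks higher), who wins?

B

Round 1 first-place votes: A 31, B 23, C 0, D 10. A and B advance.
Runoff: A is ranked above B on 31 ballots, B above A on 33.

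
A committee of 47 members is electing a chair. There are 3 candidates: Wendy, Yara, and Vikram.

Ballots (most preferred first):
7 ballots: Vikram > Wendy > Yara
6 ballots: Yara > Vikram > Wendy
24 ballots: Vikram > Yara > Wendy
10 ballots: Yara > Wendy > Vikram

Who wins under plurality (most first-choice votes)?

Vikram

First-place votes: Wendy 0, Yara 16, Vikram 31.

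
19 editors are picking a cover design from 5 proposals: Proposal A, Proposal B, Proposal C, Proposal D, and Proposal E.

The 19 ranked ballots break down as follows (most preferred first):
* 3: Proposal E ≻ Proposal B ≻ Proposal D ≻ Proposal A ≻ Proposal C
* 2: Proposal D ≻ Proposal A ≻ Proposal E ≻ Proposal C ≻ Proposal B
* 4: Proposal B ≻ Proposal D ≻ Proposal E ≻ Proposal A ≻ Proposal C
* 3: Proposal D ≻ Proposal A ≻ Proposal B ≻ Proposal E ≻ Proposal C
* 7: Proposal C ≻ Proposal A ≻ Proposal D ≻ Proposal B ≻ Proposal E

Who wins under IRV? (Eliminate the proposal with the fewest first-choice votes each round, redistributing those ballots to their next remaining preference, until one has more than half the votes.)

Proposal B

Round 1: Proposal A 0, Proposal B 4, Proposal C 7, Proposal D 5, Proposal E 3. Proposal A eliminated.
Round 2: Proposal B 4, Proposal C 7, Proposal D 5, Proposal E 3. Proposal E eliminated.
Round 3: Proposal B 7, Proposal C 7, Proposal D 5. Proposal D eliminated.
Round 4: Proposal B 10, Proposal C 9. Proposal B has a majority (≥10).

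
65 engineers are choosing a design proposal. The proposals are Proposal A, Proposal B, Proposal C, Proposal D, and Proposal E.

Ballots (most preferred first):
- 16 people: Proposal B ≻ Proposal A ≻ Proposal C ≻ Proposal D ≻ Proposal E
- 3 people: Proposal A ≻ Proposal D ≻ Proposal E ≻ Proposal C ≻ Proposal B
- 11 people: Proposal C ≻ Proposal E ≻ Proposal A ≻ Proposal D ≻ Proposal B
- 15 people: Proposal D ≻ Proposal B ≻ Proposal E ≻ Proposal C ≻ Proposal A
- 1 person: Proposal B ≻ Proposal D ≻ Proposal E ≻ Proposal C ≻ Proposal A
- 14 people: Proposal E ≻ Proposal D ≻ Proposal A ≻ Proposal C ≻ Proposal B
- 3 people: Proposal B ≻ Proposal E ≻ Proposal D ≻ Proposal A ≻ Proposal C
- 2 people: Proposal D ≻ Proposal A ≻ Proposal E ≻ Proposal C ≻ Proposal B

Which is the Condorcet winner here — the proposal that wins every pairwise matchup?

Proposal D

Proposal D vs Proposal A: 35–30
Proposal D vs Proposal B: 45–20
Proposal D vs Proposal C: 38–27
Proposal D vs Proposal E: 37–28
Proposal D beats every other proposal.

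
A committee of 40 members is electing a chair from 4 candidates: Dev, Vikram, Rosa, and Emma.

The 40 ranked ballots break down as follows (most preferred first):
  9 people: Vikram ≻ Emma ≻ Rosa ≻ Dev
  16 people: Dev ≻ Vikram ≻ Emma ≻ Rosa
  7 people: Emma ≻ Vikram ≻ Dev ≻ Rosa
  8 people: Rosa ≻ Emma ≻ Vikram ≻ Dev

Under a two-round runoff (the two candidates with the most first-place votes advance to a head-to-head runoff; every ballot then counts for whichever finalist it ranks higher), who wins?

Round 1 first-place votes: Dev 16, Vikram 9, Rosa 8, Emma 7. Dev and Vikram advance.
Runoff: Dev is ranked above Vikram on 16 ballots, Vikram above Dev on 24.

Vikram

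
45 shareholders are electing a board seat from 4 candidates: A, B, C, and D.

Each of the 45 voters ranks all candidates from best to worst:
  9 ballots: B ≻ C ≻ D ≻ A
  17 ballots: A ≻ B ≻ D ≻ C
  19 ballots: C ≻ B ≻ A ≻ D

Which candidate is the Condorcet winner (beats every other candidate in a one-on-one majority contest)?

B vs A: 28–17
B vs C: 26–19
B vs D: 45–0
B beats every other candidate.

B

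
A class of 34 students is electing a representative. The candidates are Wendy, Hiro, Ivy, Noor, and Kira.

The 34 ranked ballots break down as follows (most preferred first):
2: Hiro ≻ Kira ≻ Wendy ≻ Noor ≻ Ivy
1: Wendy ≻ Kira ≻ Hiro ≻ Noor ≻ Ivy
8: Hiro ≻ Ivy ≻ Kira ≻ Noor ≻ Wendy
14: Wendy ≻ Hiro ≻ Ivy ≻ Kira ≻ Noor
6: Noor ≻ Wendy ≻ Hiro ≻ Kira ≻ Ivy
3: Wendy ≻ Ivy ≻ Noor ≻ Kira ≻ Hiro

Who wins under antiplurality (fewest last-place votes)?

Last-place votes: Wendy 8, Hiro 3, Ivy 9, Noor 14, Kira 0.

Kira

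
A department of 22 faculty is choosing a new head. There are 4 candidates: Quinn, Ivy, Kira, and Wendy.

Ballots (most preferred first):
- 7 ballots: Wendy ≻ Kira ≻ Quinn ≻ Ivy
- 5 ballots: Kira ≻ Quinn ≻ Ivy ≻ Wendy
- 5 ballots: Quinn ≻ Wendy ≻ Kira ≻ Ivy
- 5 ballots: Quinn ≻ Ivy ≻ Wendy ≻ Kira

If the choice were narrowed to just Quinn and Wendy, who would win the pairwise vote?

Quinn

Quinn is ranked above Wendy on 15 ballots; Wendy above Quinn on 7.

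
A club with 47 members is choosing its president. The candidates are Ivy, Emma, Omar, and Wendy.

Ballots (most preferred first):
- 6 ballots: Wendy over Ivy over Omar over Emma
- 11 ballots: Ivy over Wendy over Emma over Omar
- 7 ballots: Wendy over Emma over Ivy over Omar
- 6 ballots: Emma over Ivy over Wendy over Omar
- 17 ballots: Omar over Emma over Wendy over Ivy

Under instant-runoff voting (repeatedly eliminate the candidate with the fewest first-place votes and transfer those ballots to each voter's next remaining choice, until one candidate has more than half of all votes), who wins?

Round 1: Ivy 11, Emma 6, Omar 17, Wendy 13. Emma eliminated.
Round 2: Ivy 17, Omar 17, Wendy 13. Wendy eliminated.
Round 3: Ivy 30, Omar 17. Ivy has a majority (≥24).

Ivy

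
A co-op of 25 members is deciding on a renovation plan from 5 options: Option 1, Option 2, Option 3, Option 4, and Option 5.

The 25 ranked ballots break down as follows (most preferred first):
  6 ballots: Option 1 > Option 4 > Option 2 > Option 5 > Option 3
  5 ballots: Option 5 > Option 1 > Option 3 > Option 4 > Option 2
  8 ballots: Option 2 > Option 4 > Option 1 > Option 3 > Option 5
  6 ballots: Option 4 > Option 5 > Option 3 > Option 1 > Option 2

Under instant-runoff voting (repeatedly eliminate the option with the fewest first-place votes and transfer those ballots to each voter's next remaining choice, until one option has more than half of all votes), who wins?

Option 1

Round 1: Option 1 6, Option 2 8, Option 3 0, Option 4 6, Option 5 5. Option 3 eliminated.
Round 2: Option 1 6, Option 2 8, Option 4 6, Option 5 5. Option 5 eliminated.
Round 3: Option 1 11, Option 2 8, Option 4 6. Option 4 eliminated.
Round 4: Option 1 17, Option 2 8. Option 1 has a majority (≥13).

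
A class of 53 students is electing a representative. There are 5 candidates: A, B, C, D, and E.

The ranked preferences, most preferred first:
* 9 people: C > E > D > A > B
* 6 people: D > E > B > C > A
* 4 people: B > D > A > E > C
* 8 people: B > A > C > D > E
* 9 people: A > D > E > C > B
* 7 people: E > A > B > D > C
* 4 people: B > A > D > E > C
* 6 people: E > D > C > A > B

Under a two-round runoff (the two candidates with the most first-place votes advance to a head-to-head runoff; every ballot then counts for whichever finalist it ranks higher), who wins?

Round 1 first-place votes: A 9, B 16, C 9, D 6, E 13. B and E advance.
Runoff: B is ranked above E on 16 ballots, E above B on 37.

E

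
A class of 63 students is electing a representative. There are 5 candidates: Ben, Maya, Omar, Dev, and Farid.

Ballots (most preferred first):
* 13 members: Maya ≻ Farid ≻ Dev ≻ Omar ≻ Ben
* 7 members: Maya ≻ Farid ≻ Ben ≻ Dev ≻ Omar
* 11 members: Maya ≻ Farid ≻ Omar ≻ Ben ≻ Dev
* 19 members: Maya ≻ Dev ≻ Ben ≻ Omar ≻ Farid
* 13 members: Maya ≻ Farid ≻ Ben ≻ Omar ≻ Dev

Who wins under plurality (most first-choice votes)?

First-place votes: Ben 0, Maya 63, Omar 0, Dev 0, Farid 0.

Maya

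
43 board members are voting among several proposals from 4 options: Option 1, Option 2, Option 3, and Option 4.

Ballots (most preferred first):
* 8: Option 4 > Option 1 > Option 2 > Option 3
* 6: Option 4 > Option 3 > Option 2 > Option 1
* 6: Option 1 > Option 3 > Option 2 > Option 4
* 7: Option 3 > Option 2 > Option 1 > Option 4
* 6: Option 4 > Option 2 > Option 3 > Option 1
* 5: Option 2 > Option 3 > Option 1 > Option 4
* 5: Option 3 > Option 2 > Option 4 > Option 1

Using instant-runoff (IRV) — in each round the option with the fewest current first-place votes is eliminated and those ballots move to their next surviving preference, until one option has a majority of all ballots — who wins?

Option 3

Round 1: Option 1 6, Option 2 5, Option 3 12, Option 4 20. Option 2 eliminated.
Round 2: Option 1 6, Option 3 17, Option 4 20. Option 1 eliminated.
Round 3: Option 3 23, Option 4 20. Option 3 has a majority (≥22).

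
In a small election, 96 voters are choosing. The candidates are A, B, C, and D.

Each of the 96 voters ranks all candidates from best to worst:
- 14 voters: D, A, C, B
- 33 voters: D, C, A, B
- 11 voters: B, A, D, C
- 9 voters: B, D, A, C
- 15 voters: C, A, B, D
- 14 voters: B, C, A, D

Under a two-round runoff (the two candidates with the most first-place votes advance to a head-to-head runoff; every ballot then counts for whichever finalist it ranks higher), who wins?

Round 1 first-place votes: A 0, B 34, C 15, D 47. D and B advance.
Runoff: D is ranked above B on 47 ballots, B above D on 49.

B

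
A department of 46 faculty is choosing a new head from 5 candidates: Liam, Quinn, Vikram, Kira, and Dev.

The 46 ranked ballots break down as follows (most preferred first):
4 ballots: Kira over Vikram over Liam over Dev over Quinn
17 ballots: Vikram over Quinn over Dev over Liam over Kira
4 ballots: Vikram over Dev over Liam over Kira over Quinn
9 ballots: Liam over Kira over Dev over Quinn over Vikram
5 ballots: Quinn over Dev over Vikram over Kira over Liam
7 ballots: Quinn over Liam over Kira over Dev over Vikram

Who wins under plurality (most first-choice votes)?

First-place votes: Liam 9, Quinn 12, Vikram 21, Kira 4, Dev 0.

Vikram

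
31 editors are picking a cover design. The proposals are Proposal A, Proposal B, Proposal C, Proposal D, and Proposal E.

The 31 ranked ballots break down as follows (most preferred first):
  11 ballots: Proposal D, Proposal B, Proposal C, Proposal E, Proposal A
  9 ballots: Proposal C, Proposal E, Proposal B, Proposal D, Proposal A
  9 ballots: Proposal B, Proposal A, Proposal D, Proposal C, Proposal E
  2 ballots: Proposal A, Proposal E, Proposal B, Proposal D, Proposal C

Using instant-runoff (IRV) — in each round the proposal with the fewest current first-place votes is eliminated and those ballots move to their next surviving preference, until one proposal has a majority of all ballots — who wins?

Round 1: Proposal A 2, Proposal B 9, Proposal C 9, Proposal D 11, Proposal E 0. Proposal E eliminated.
Round 2: Proposal A 2, Proposal B 9, Proposal C 9, Proposal D 11. Proposal A eliminated.
Round 3: Proposal B 11, Proposal C 9, Proposal D 11. Proposal C eliminated.
Round 4: Proposal B 20, Proposal D 11. Proposal B has a majority (≥16).

Proposal B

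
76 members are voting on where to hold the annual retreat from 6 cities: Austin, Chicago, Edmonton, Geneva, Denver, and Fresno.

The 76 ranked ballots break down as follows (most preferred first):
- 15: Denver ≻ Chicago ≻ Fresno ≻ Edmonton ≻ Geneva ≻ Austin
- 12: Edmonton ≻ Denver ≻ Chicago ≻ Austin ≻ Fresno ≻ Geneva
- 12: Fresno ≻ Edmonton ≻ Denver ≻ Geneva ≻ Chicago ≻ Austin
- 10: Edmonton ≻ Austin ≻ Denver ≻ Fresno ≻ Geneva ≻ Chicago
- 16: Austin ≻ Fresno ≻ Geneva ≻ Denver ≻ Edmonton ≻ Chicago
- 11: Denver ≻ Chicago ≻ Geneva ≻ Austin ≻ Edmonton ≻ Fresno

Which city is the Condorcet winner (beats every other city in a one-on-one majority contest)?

Denver vs Austin: 50–26
Denver vs Chicago: 76–0
Denver vs Edmonton: 42–34
Denver vs Geneva: 60–16
Denver vs Fresno: 48–28
Denver beats every other city.

Denver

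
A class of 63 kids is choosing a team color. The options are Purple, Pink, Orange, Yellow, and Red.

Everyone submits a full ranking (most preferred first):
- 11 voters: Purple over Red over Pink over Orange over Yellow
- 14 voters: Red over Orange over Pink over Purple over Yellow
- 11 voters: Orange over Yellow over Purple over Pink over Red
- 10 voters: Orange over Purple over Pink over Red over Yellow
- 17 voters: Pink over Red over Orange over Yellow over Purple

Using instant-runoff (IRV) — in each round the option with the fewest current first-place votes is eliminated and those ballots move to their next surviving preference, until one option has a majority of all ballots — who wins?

Red

Round 1: Purple 11, Pink 17, Orange 21, Yellow 0, Red 14. Yellow eliminated.
Round 2: Purple 11, Pink 17, Orange 21, Red 14. Purple eliminated.
Round 3: Pink 17, Orange 21, Red 25. Pink eliminated.
Round 4: Orange 21, Red 42. Red has a majority (≥32).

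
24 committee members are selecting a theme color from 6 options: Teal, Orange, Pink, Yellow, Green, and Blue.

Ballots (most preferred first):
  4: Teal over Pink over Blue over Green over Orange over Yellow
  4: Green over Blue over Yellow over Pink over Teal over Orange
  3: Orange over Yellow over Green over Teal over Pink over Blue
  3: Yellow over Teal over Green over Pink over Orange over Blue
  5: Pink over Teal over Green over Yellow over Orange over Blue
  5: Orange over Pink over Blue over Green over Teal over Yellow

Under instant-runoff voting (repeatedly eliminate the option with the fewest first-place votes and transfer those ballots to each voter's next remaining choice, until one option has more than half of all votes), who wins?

Round 1: Teal 4, Orange 8, Pink 5, Yellow 3, Green 4, Blue 0. Blue eliminated.
Round 2: Teal 4, Orange 8, Pink 5, Yellow 3, Green 4. Yellow eliminated.
Round 3: Teal 7, Orange 8, Pink 5, Green 4. Green eliminated.
Round 4: Teal 7, Orange 8, Pink 9. Teal eliminated.
Round 5: Orange 8, Pink 16. Pink has a majority (≥13).

Pink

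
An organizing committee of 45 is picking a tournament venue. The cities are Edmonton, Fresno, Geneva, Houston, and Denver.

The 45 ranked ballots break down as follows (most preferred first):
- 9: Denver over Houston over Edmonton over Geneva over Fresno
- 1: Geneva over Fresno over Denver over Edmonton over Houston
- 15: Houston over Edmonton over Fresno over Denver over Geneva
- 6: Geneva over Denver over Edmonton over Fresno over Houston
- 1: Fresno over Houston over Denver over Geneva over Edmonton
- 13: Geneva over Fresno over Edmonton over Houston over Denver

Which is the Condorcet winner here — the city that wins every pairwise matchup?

Houston vs Edmonton: 25–20
Houston vs Fresno: 24–21
Houston vs Geneva: 25–20
Houston vs Denver: 29–16
Houston beats every other city.

Houston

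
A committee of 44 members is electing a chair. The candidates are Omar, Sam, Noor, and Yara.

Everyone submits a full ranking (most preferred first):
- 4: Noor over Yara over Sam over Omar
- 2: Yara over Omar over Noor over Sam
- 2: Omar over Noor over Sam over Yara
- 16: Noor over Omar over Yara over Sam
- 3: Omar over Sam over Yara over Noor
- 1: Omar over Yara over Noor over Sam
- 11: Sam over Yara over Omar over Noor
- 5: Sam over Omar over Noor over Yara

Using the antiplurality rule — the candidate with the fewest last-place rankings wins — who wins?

Omar

Last-place votes: Omar 4, Sam 19, Noor 14, Yara 7.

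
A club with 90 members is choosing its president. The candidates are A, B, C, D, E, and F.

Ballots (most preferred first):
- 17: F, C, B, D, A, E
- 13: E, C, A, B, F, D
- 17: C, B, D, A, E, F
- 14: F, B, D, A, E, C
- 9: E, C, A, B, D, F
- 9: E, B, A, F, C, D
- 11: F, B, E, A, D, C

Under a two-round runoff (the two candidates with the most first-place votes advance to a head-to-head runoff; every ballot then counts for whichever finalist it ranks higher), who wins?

Round 1 first-place votes: A 0, B 0, C 17, D 0, E 31, F 42. F and E advance.
Runoff: F is ranked above E on 42 ballots, E above F on 48.

E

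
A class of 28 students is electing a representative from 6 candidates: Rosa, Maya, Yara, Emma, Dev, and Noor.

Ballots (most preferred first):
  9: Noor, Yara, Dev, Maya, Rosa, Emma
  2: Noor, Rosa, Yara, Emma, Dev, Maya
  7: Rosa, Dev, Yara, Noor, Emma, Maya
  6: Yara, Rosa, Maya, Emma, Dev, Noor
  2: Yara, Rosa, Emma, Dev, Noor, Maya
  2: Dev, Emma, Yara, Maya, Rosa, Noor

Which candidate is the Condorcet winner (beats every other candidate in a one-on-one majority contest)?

Yara vs Rosa: 19–9
Yara vs Maya: 28–0
Yara vs Emma: 26–2
Yara vs Dev: 19–9
Yara vs Noor: 17–11
Yara beats every other candidate.

Yara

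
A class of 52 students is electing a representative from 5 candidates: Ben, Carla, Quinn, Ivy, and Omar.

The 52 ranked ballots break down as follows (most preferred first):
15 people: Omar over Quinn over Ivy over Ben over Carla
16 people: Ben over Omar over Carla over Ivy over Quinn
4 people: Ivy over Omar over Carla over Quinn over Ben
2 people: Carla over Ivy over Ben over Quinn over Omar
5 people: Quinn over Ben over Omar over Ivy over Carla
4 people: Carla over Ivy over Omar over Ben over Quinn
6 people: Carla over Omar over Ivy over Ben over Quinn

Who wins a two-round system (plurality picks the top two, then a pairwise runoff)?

Omar

Round 1 first-place votes: Ben 16, Carla 12, Quinn 5, Ivy 4, Omar 15. Ben and Omar advance.
Runoff: Ben is ranked above Omar on 23 ballots, Omar above Ben on 29.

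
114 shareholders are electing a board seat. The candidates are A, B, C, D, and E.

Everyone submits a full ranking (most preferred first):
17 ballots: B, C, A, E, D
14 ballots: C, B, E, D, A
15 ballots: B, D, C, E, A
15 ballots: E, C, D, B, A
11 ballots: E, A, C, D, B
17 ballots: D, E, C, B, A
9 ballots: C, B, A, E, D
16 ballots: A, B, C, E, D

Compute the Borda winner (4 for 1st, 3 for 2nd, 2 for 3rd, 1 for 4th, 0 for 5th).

A: 17×2 + 14×0 + 15×0 + 15×0 + 11×3 + 17×0 + 9×2 + 16×4 = 149
B: 17×4 + 14×3 + 15×4 + 15×1 + 11×0 + 17×1 + 9×3 + 16×3 = 277
C: 17×3 + 14×4 + 15×2 + 15×3 + 11×2 + 17×2 + 9×4 + 16×2 = 306
D: 17×0 + 14×1 + 15×3 + 15×2 + 11×1 + 17×4 + 9×0 + 16×0 = 168
E: 17×1 + 14×2 + 15×1 + 15×4 + 11×4 + 17×3 + 9×1 + 16×1 = 240

C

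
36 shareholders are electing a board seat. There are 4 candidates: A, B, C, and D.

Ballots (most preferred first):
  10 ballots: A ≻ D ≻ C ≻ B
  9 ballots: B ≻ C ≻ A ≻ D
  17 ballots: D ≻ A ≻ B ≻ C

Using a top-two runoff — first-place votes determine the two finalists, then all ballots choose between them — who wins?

A

Round 1 first-place votes: A 10, B 9, C 0, D 17. D and A advance.
Runoff: D is ranked above A on 17 ballots, A above D on 19.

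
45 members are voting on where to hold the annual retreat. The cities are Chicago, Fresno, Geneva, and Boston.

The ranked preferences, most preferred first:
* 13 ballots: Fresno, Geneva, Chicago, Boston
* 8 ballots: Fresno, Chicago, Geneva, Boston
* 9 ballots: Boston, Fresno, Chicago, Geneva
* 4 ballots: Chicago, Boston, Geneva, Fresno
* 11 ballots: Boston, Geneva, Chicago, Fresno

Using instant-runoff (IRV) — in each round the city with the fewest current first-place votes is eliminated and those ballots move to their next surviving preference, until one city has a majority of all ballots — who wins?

Boston

Round 1: Chicago 4, Fresno 21, Geneva 0, Boston 20. Geneva eliminated.
Round 2: Chicago 4, Fresno 21, Boston 20. Chicago eliminated.
Round 3: Fresno 21, Boston 24. Boston has a majority (≥23).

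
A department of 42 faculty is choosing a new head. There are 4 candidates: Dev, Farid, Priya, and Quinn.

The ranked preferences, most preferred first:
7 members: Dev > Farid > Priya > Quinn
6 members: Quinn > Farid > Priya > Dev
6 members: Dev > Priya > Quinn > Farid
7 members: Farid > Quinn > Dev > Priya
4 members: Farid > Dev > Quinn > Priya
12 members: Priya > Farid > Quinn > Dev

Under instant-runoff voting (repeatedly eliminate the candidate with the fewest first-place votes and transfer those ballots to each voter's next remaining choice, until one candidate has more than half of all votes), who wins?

Farid

Round 1: Dev 13, Farid 11, Priya 12, Quinn 6. Quinn eliminated.
Round 2: Dev 13, Farid 17, Priya 12. Priya eliminated.
Round 3: Dev 13, Farid 29. Farid has a majority (≥22).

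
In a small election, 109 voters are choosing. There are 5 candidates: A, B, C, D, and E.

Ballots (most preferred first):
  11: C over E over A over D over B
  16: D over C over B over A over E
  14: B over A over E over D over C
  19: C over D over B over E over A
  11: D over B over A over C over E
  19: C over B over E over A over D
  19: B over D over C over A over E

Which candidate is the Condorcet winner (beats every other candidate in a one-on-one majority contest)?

D vs A: 65–44
D vs B: 57–52
D vs C: 60–49
D vs E: 65–44
D beats every other candidate.

D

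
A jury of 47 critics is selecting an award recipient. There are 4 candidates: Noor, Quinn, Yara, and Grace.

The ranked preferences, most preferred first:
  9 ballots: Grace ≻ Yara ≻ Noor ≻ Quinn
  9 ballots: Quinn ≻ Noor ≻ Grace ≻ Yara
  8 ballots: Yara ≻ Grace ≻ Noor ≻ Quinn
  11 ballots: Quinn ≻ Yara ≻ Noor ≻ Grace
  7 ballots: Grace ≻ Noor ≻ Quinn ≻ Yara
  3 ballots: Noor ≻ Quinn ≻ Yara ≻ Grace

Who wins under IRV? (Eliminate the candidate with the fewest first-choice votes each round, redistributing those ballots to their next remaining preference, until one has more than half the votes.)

Grace

Round 1: Noor 3, Quinn 20, Yara 8, Grace 16. Noor eliminated.
Round 2: Quinn 23, Yara 8, Grace 16. Yara eliminated.
Round 3: Quinn 23, Grace 24. Grace has a majority (≥24).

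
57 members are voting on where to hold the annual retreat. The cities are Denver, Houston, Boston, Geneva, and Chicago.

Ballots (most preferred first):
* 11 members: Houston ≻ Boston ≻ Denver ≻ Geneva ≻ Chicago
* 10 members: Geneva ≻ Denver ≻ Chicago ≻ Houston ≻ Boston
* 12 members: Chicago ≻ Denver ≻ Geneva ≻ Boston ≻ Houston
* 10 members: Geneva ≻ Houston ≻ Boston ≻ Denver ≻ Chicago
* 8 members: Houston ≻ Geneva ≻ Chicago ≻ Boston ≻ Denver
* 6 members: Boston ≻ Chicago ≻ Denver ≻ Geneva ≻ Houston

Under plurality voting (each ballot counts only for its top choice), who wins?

First-place votes: Denver 0, Houston 19, Boston 6, Geneva 20, Chicago 12.

Geneva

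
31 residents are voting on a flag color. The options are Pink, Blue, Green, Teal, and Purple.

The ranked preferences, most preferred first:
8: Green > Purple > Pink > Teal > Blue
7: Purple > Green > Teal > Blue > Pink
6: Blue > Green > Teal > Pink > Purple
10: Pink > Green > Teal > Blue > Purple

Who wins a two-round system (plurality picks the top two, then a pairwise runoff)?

Round 1 first-place votes: Pink 10, Blue 6, Green 8, Teal 0, Purple 7. Pink and Green advance.
Runoff: Pink is ranked above Green on 10 ballots, Green above Pink on 21.

Green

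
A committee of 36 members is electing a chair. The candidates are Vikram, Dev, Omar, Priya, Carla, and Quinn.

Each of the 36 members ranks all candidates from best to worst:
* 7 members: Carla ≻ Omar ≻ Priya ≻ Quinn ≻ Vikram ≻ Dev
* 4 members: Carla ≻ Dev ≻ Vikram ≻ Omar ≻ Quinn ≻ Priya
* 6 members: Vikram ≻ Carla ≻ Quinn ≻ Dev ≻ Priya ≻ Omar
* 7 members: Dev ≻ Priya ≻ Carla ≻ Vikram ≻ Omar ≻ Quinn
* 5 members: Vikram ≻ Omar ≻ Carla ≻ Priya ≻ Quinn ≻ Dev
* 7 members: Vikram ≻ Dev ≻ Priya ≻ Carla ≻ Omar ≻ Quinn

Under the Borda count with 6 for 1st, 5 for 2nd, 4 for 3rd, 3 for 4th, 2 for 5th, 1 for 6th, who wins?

Vikram: 7×2 + 4×4 + 6×6 + 7×3 + 5×6 + 7×6 = 159
Dev: 7×1 + 4×5 + 6×3 + 7×6 + 5×1 + 7×5 = 127
Omar: 7×5 + 4×3 + 6×1 + 7×2 + 5×5 + 7×2 = 106
Priya: 7×4 + 4×1 + 6×2 + 7×5 + 5×3 + 7×4 = 122
Carla: 7×6 + 4×6 + 6×5 + 7×4 + 5×4 + 7×3 = 165
Quinn: 7×3 + 4×2 + 6×4 + 7×1 + 5×2 + 7×1 = 77

Carla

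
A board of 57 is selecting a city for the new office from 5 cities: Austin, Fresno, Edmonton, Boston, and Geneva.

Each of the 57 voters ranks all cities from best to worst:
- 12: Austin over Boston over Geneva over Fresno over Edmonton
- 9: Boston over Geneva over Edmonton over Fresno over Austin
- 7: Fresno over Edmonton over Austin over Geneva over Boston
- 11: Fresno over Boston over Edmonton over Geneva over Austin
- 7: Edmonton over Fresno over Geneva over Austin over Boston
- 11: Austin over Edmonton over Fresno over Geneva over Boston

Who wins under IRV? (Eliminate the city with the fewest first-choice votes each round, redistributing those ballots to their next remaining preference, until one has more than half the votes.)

Fresno

Round 1: Austin 23, Fresno 18, Edmonton 7, Boston 9, Geneva 0. Geneva eliminated.
Round 2: Austin 23, Fresno 18, Edmonton 7, Boston 9. Edmonton eliminated.
Round 3: Austin 23, Fresno 25, Boston 9. Boston eliminated.
Round 4: Austin 23, Fresno 34. Fresno has a majority (≥29).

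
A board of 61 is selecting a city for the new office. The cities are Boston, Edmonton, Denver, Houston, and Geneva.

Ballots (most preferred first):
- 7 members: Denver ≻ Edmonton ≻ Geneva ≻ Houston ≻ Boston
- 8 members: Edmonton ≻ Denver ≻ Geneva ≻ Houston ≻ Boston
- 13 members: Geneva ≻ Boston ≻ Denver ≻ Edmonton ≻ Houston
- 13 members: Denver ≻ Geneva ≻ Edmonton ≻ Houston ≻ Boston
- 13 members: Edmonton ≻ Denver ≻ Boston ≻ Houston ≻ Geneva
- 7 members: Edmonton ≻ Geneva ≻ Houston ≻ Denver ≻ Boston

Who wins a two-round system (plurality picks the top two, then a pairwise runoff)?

Denver

Round 1 first-place votes: Boston 0, Edmonton 28, Denver 20, Houston 0, Geneva 13. Edmonton and Denver advance.
Runoff: Edmonton is ranked above Denver on 28 ballots, Denver above Edmonton on 33.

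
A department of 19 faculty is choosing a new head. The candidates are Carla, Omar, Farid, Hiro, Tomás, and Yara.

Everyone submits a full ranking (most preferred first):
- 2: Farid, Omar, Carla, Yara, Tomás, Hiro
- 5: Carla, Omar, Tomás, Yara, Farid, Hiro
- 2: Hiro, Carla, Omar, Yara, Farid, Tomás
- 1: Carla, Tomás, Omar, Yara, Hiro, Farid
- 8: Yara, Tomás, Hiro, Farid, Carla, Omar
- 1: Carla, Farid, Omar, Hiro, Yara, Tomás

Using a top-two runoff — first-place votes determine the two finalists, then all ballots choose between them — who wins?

Round 1 first-place votes: Carla 7, Omar 0, Farid 2, Hiro 2, Tomás 0, Yara 8. Yara and Carla advance.
Runoff: Yara is ranked above Carla on 8 ballots, Carla above Yara on 11.

Carla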